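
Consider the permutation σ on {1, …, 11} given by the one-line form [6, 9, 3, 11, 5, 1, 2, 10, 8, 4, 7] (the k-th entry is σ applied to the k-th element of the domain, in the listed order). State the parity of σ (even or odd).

odd

In disjoint-cycle form the cycle lengths are 7, 2, 1, 1.
A cycle is odd iff its length is even; σ has 1 even-length cycle, so sgn(σ) = (−1)^1 and σ is odd.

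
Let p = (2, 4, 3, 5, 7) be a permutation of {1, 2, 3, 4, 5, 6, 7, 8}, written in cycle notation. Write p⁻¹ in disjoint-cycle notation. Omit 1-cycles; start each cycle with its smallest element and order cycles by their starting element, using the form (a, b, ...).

(2, 7, 5, 3, 4)

Inverting a permutation written in cycle notation just reverses the order within every cycle.
After reversing and putting each cycle's least element first, p⁻¹ = (2, 7, 5, 3, 4).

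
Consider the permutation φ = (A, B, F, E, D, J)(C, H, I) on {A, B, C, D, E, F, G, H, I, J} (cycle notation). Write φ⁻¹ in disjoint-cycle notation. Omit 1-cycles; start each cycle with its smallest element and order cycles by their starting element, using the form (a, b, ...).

The inverse reverses each cycle.
Reversing each cycle of φ and rotating so the smallest element leads gives (A, J, D, E, F, B)(C, I, H).

(A, J, D, E, F, B)(C, I, H)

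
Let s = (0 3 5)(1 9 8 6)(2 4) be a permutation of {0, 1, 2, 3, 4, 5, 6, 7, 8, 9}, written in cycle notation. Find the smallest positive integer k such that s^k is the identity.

The disjoint cycles have lengths 4, 3, 2, 1.
The order of s is the least common multiple of its cycle lengths: lcm(4, 3, 2) = 12.

12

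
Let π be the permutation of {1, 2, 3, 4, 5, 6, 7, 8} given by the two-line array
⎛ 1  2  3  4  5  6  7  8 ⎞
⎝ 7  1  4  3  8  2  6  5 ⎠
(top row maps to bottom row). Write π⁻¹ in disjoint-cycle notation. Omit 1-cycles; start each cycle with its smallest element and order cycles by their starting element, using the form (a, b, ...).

(1, 2, 6, 7)(3, 4)(5, 8)

First write π in disjoint cycles: (1, 7, 6, 2)(3, 4)(5, 8).
The inverse reverses every cycle; in canonical form, π⁻¹ = (1, 2, 6, 7)(3, 4)(5, 8).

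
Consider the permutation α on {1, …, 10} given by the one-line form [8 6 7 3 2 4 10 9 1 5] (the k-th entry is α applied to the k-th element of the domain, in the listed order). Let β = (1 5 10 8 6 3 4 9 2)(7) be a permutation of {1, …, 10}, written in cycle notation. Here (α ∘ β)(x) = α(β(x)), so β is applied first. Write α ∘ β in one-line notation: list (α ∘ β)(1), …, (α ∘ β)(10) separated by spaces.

(α ∘ β)(x) = α(β(x)). Computing each image: α(β(1)) = α(5) = 2, α(β(2)) = α(1) = 8, α(β(3)) = α(4) = 3, α(β(4)) = α(9) = 1, α(β(5)) = α(10) = 5, α(β(6)) = α(3) = 7, α(β(7)) = α(7) = 10, α(β(8)) = α(6) = 4, α(β(9)) = α(2) = 6, α(β(10)) = α(8) = 9.
Hence α ∘ β = [2 8 3 1 5 7 10 4 6 9].

2 8 3 1 5 7 10 4 6 9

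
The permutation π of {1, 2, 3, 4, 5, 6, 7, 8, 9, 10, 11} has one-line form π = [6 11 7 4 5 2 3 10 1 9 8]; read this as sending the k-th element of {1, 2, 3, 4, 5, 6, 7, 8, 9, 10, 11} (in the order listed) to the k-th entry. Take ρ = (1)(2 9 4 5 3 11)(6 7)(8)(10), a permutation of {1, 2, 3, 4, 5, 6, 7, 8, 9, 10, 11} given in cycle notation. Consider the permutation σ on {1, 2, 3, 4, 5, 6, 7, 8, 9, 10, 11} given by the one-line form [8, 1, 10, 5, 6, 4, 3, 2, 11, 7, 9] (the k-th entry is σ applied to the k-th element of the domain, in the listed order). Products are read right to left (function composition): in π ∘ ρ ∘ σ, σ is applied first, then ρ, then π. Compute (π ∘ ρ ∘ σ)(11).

4

(π ∘ ρ ∘ σ)(11) = π(ρ(σ(11))). σ(11) = 9, then ρ(9) = 4, then π(4) = 4, so the result is 4.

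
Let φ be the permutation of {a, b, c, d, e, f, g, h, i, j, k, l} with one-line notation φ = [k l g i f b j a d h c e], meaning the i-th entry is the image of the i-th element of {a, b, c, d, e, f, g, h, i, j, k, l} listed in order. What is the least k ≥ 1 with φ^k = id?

The disjoint-cycle form of φ has cycle lengths 6, 4, 2.
Since disjoint cycles commute, ord(φ) = lcm(6, 4, 2) = 12.

12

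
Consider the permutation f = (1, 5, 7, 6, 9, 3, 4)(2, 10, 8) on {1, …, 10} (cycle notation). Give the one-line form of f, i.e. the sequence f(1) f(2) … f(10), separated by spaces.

Each element maps to the next entry in its cycle (wrapping to the front): 1↦5, 2↦10, 3↦4, 4↦1, 5↦7, 6↦9, 7↦6, 8↦2, 9↦3, 10↦8.
Listing these in domain order gives 5 10 4 1 7 9 6 2 3 8.

5 10 4 1 7 9 6 2 3 8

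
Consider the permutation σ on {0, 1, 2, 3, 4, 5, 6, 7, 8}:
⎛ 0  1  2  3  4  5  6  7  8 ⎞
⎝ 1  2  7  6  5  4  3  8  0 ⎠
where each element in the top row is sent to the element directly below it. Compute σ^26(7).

8

Tracing 7 → 8 → … returns to 7 after 5 steps, so 7 lies in a 5-cycle (0 1 2 7 8).
On a 5-cycle, σ^5 is the identity, so σ^26 = σ^1 there (26 ≡ 1 mod 5).
Stepping 1 place around the cycle: 7 → 8.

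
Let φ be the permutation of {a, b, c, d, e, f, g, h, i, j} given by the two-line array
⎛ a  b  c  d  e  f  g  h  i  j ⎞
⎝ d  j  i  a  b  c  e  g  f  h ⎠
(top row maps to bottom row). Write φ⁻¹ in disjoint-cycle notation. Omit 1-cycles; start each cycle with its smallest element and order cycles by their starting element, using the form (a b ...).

The cycle decomposition of φ is (a d)(b j h g e)(c i f).
The inverse reverses every cycle; in canonical form, φ⁻¹ = (a d)(b e g h j)(c f i).

(a d)(b e g h j)(c f i)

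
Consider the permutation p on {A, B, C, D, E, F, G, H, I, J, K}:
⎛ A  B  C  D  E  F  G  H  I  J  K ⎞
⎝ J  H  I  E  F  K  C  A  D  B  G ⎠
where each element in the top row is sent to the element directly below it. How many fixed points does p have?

0

No element satisfies p(x) = x, so there are 0 fixed points.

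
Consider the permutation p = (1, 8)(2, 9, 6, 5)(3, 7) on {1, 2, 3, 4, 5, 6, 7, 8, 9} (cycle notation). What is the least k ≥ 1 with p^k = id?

4

The disjoint cycles have lengths 4, 2, 2, 1.
Since disjoint cycles commute, ord(p) = lcm(4, 2, 2) = 4.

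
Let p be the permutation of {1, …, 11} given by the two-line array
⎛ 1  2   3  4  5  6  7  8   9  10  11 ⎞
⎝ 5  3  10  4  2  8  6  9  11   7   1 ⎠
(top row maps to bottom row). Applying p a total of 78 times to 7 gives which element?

Tracing 7 → 6 → … returns to 7 after 10 steps, so 7 lies in a 10-cycle (1, 5, 2, 3, 10, 7, 6, 8, 9, 11).
On a 10-cycle, p^10 is the identity, so p^78 = p^8 there (78 ≡ 8 mod 10).
Stepping 8 places around the cycle: 7 → 6 → 8 → 9 → 11 → 1 → 5 → 2 → 3.

3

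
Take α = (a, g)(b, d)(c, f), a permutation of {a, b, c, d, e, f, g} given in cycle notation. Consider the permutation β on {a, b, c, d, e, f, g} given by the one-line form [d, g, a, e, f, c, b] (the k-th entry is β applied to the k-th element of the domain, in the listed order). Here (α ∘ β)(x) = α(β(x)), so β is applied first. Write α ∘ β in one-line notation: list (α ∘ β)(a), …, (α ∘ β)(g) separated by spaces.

b a g e c f d

Chase each element through β then α: a → d → b; b → g → a; c → a → g; d → e → e; e → f → c; f → c → f; g → b → d.
So α ∘ β in one-line form is b a g e c f d.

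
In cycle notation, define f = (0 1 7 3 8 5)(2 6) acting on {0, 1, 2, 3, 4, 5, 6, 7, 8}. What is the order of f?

6

The disjoint cycles have lengths 6, 2, 1.
The order of f is the least common multiple of its cycle lengths: lcm(6, 2) = 6.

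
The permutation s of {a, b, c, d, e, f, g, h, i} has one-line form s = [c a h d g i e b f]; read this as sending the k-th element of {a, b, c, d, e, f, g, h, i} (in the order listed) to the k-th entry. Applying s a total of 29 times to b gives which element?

Tracing b → a → … returns to b after 4 steps, so b lies in a 4-cycle (a, c, h, b).
Since the cycle has length 4, s^29 acts on it the same as s^1 (29 mod 4 = 1).
Stepping 1 place around the cycle: b → a.

a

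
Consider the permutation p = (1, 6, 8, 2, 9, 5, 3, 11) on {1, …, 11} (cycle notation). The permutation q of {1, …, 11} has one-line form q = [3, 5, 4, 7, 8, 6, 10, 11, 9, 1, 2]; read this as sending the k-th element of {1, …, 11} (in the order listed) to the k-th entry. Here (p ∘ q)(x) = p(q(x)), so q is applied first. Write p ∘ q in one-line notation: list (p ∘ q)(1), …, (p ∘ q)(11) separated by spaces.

11 3 4 7 2 8 10 1 5 6 9

Chase each element through q then p: 1 → 3 → 11; 2 → 5 → 3; 3 → 4 → 4; 4 → 7 → 7; 5 → 8 → 2; 6 → 6 → 8; 7 → 10 → 10; 8 → 11 → 1; 9 → 9 → 5; 10 → 1 → 6; 11 → 2 → 9.
Collecting the images, p ∘ q = [11 3 4 7 2 8 10 1 5 6 9].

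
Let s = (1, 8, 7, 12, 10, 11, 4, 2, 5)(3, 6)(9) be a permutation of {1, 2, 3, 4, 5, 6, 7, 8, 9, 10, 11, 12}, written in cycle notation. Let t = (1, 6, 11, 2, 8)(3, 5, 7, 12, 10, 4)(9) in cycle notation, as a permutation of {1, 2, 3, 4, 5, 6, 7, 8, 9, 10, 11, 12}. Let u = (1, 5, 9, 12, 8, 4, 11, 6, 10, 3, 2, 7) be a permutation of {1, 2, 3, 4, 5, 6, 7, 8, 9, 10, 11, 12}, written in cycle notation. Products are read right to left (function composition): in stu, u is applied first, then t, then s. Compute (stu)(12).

(stu)(12) = s(t(u(12))). u(12) = 8, then t(8) = 1, then s(1) = 8, so the result is 8.

8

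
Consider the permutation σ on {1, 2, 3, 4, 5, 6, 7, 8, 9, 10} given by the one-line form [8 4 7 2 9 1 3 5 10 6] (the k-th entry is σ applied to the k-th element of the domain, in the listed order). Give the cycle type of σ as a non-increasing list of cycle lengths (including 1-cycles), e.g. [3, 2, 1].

The disjoint cycles are (1, 8, 5, 9, 10, 6)(2, 4)(3, 7), with lengths 6, 2, 2 in non-increasing order.

[6, 2, 2]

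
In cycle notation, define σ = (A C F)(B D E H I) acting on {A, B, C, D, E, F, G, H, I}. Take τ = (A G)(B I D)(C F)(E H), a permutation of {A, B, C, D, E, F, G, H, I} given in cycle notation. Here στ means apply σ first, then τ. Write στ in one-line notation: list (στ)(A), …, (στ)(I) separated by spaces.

For each element, apply σ then τ: A → C → F; B → D → B; C → F → C; D → E → H; E → H → E; F → A → G; G → G → A; H → I → D; I → B → I.
Collecting the images, στ = [F B C H E G A D I].

F B C H E G A D I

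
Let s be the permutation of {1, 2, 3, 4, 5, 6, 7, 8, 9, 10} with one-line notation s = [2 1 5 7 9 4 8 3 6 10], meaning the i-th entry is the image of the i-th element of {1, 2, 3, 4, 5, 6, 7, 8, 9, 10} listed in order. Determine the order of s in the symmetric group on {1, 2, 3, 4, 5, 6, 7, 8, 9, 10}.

14

Writing s as disjoint cycles, the cycle lengths are 7, 2, 1.
Since disjoint cycles commute, ord(s) = lcm(7, 2) = 14.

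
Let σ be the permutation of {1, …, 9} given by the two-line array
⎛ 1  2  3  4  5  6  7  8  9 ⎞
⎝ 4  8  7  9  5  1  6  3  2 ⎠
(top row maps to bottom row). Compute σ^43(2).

7

Tracing 2 → 8 → … returns to 2 after 8 steps, so 2 lies in an 8-cycle (1, 4, 9, 2, 8, 3, 7, 6).
Since the cycle has length 8, σ^43 acts on it the same as σ^3 (43 mod 8 = 3).
Advancing 3 steps from 2: 2 → 8 → 3 → 7.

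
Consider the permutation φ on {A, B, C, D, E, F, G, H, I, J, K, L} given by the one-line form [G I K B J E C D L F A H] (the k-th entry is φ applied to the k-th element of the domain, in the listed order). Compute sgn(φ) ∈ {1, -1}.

In disjoint-cycle form the cycle lengths are 5, 4, 3.
A cycle is odd iff its length is even; φ has 1 even-length cycle, so sgn(φ) = (−1)^1 and φ is odd.

-1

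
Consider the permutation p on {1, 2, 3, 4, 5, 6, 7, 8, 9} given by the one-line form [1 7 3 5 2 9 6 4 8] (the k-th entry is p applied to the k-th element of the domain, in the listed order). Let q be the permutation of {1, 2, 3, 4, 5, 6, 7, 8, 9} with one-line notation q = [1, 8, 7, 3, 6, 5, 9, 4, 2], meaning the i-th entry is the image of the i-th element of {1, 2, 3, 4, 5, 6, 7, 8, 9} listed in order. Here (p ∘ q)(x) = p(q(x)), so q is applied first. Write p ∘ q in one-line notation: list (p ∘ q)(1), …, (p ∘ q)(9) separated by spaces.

1 4 6 3 9 2 8 5 7

(p ∘ q)(x) = p(q(x)). Computing each image: p(q(1)) = p(1) = 1, p(q(2)) = p(8) = 4, p(q(3)) = p(7) = 6, p(q(4)) = p(3) = 3, p(q(5)) = p(6) = 9, p(q(6)) = p(5) = 2, p(q(7)) = p(9) = 8, p(q(8)) = p(4) = 5, p(q(9)) = p(2) = 7.
Hence p ∘ q = [1 4 6 3 9 2 8 5 7].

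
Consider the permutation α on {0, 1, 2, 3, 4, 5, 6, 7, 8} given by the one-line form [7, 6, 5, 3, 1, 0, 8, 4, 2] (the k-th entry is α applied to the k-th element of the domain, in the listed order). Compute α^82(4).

Tracing 4 → 1 → … returns to 4 after 8 steps, so 4 lies in an 8-cycle (0 7 4 1 6 8 2 5).
Since the cycle has length 8, α^82 acts on it the same as α^2 (82 mod 8 = 2).
Stepping 2 places around the cycle: 4 → 1 → 6.

6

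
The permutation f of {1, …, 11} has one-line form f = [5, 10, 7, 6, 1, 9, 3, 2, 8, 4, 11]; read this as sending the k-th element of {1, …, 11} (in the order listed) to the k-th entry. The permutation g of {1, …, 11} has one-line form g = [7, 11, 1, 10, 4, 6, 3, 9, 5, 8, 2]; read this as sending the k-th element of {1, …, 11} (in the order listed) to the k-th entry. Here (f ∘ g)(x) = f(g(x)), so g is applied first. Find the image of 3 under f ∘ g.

(f ∘ g)(3) = f(g(3)). g(3) = 1, then f(1) = 5. So (f ∘ g)(3) = 5.

5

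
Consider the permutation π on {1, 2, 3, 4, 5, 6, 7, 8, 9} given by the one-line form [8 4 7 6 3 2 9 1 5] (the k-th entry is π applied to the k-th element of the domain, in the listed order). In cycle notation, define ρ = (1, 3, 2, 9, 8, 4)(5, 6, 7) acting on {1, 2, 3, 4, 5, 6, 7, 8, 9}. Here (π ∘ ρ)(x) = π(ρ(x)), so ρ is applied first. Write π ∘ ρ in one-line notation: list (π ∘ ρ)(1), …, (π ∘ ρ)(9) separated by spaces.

7 5 4 8 2 9 3 6 1

(π ∘ ρ)(x) = π(ρ(x)). Computing each image: π(ρ(1)) = π(3) = 7, π(ρ(2)) = π(9) = 5, π(ρ(3)) = π(2) = 4, π(ρ(4)) = π(1) = 8, π(ρ(5)) = π(6) = 2, π(ρ(6)) = π(7) = 9, π(ρ(7)) = π(5) = 3, π(ρ(8)) = π(4) = 6, π(ρ(9)) = π(8) = 1.
Hence π ∘ ρ = [7 5 4 8 2 9 3 6 1].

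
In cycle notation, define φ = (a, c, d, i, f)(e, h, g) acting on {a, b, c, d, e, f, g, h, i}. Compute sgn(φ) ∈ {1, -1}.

1

The cycle lengths are 5, 3, 1.
A cycle of length ℓ contributes ℓ−1 transpositions, so φ is a product of 4 + 2 = 6 transpositions — even.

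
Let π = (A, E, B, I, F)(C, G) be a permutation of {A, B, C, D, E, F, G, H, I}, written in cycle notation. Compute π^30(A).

A lies in the 5-cycle (A, E, B, I, F).
On a 5-cycle, π^5 is the identity, so π^30 = π^0 there (30 ≡ 0 mod 5).
So π^30(A) = A.

A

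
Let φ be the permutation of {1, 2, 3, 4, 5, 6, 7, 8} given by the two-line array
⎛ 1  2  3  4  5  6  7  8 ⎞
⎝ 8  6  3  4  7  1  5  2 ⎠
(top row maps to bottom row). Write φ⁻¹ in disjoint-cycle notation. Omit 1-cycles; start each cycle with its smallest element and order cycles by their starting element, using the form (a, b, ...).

(1, 6, 2, 8)(5, 7)

The cycle decomposition of φ is (1, 8, 2, 6)(5, 7).
The inverse reverses every cycle; in canonical form, φ⁻¹ = (1, 6, 2, 8)(5, 7).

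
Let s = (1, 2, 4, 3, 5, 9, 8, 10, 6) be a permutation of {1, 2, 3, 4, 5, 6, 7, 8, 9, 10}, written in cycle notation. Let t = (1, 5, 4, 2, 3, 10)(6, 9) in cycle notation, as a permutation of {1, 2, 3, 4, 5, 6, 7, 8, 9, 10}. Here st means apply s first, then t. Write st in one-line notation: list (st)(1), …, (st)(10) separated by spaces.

3 2 4 10 6 5 7 1 8 9

(st)(x) = t(s(x)). Computing each image: t(s(1)) = t(2) = 3, t(s(2)) = t(4) = 2, t(s(3)) = t(5) = 4, t(s(4)) = t(3) = 10, t(s(5)) = t(9) = 6, t(s(6)) = t(1) = 5, t(s(7)) = t(7) = 7, t(s(8)) = t(10) = 1, t(s(9)) = t(8) = 8, t(s(10)) = t(6) = 9.
Hence st = [3 2 4 10 6 5 7 1 8 9].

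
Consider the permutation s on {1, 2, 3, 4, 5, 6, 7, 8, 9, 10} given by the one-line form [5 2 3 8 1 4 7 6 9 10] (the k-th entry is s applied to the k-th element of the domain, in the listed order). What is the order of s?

6

The disjoint-cycle form of s has cycle lengths 3, 2, 1, 1, 1, 1, 1.
The order of s is the least common multiple of its cycle lengths: lcm(3, 2) = 6.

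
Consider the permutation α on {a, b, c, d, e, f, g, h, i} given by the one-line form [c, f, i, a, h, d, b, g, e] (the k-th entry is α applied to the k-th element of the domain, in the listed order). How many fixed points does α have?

No element satisfies α(x) = x, so there are 0 fixed points.

0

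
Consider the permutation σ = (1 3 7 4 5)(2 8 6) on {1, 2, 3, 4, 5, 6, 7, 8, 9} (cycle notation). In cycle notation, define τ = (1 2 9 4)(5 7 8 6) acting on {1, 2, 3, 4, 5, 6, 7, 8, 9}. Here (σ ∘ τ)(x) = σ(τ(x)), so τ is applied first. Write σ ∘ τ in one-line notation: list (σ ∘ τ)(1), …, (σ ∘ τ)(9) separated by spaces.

8 9 7 3 4 1 6 2 5

Chase each element through τ then σ: 1 → 2 → 8; 2 → 9 → 9; 3 → 3 → 7; 4 → 1 → 3; 5 → 7 → 4; 6 → 5 → 1; 7 → 8 → 6; 8 → 6 → 2; 9 → 4 → 5.
Collecting the images, σ ∘ τ = [8 9 7 3 4 1 6 2 5].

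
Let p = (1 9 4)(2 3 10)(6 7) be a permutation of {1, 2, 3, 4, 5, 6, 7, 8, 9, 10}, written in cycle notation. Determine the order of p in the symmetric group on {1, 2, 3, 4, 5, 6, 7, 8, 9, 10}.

The disjoint cycles have lengths 3, 3, 2, 1, 1.
Since disjoint cycles commute, ord(p) = lcm(3, 3, 2) = 6.

6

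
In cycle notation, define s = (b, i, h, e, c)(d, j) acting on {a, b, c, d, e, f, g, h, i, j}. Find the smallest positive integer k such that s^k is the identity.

10

The disjoint cycles have lengths 5, 2, 1, 1, 1.
The order is lcm(5, 2) = 10.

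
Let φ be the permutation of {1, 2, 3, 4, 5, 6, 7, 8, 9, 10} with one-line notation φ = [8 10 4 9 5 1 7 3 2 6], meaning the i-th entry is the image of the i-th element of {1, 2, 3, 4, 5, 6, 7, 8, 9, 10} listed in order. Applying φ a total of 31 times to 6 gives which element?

Tracing 6 → 1 → … returns to 6 after 8 steps, so 6 lies in an 8-cycle (1, 8, 3, 4, 9, 2, 10, 6).
Since the cycle has length 8, φ^31 acts on it the same as φ^7 (31 mod 8 = 7).
Stepping 7 places around the cycle: 6 → 1 → 8 → 3 → 4 → 9 → 2 → 10.

10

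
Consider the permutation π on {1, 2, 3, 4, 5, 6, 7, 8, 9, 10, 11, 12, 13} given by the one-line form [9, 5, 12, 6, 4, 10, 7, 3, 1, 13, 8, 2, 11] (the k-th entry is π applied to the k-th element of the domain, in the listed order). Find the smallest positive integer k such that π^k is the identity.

Decomposing into disjoint cycles gives cycle lengths 10, 2, 1.
Since disjoint cycles commute, ord(π) = lcm(10, 2) = 10.

10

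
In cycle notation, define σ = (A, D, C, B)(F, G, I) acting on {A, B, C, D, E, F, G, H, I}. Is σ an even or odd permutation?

The cycle lengths are 4, 3, 1, 1.
A cycle is odd iff its length is even; σ has 1 even-length cycle, so sgn(σ) = (−1)^1 and σ is odd.

odd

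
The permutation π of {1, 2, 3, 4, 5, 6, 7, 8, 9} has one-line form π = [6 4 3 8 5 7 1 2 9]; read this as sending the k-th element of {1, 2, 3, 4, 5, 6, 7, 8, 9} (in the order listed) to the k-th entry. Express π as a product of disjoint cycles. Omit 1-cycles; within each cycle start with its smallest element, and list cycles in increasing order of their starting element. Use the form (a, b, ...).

(1, 6, 7)(2, 4, 8)

From 1: 1 → 6 → 7 → 1, closing the cycle (1, 6, 7).
Continuing from each remaining unvisited element yields (1, 6, 7)(2, 4, 8).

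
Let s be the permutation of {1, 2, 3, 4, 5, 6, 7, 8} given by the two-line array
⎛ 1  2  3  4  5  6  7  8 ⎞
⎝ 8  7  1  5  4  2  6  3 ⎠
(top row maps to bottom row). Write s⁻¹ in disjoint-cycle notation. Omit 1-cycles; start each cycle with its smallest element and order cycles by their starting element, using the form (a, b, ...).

(1, 3, 8)(2, 6, 7)(4, 5)

The cycle decomposition of s is (1, 8, 3)(2, 7, 6)(4, 5).
Reversing each cycle (and rotating so the smallest element leads) gives s⁻¹ = (1, 3, 8)(2, 6, 7)(4, 5).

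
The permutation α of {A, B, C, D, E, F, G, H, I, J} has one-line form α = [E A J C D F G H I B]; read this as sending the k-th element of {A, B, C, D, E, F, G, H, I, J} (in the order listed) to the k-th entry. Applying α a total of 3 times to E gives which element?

J

Tracing E → D → … returns to E after 6 steps, so E lies in a 6-cycle (A E D C J B).
Stepping 3 places around the cycle: E → D → C → J.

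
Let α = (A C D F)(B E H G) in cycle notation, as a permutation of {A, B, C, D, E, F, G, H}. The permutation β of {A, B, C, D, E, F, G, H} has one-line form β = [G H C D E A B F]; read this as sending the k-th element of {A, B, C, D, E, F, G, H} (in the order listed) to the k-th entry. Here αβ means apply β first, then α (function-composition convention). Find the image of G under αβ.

(αβ)(G) = α(β(G)). β(G) = B, then α(B) = E. So (αβ)(G) = E.

E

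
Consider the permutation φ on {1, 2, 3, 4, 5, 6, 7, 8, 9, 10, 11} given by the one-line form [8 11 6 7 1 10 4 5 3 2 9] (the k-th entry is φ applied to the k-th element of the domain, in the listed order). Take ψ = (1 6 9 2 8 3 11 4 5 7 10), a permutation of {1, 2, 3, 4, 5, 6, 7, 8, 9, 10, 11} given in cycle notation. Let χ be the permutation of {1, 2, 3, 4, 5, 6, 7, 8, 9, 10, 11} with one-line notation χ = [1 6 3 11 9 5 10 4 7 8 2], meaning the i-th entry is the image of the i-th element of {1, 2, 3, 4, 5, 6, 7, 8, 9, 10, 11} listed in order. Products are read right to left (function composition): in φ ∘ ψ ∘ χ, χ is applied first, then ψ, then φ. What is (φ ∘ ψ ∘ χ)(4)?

(φ ∘ ψ ∘ χ)(4) = φ(ψ(χ(4))). χ(4) = 11, then ψ(11) = 4, then φ(4) = 7, so the result is 7.

7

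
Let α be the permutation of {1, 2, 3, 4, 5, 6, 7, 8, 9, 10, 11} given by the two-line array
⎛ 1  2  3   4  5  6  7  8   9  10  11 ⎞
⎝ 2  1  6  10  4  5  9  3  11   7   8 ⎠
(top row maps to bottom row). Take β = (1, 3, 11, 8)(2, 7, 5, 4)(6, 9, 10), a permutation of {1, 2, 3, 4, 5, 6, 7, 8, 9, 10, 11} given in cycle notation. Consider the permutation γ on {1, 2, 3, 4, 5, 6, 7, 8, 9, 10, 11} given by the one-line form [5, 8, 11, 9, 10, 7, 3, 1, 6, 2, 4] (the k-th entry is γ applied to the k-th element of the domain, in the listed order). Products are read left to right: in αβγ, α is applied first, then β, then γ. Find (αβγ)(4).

7

(αβγ)(4) = γ(β(α(4))). α(4) = 10, then β(10) = 6, then γ(6) = 7, so the result is 7.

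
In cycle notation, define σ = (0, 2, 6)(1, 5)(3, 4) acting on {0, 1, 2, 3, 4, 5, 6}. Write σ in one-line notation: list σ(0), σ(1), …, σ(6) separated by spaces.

Reading each image from the cycles: 0→2, 1→5, 2→6, 3→4, 4→3, 5→1, 6→0.
So the one-line form is 2 5 6 4 3 1 0.

2 5 6 4 3 1 0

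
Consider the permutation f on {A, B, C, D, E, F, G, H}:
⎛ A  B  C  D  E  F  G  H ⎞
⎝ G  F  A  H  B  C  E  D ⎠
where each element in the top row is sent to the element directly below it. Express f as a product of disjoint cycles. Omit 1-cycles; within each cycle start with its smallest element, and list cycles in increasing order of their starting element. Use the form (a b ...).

From A: A → G → E → B → F → C → A, closing the cycle (A G E B F C).
Repeating from the next unused element and collecting all non-trivial cycles gives (A G E B F C)(D H).

(A G E B F C)(D H)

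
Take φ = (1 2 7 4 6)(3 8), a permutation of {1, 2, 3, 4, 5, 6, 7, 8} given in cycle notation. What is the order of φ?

The cycle type of φ is (5, 2, 1).
The order of φ is the least common multiple of its cycle lengths: lcm(5, 2) = 10.

10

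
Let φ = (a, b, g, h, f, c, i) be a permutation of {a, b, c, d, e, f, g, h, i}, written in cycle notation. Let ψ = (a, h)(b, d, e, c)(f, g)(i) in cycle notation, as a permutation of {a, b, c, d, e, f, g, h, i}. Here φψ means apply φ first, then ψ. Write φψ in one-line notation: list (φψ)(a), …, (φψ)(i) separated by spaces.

d f i e c b a g h

Chase each element through φ then ψ: a → b → d; b → g → f; c → i → i; d → d → e; e → e → c; f → c → b; g → h → a; h → f → g; i → a → h.
Collecting the images, φψ = [d f i e c b a g h].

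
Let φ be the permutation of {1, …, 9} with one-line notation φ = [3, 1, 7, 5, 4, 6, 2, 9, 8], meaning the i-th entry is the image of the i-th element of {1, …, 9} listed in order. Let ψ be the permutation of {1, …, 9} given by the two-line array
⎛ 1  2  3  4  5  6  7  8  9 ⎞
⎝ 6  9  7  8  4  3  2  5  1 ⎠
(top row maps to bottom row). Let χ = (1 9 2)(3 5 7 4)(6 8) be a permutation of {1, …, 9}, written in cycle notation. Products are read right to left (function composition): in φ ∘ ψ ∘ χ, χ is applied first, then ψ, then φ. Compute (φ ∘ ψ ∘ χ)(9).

8

(φ ∘ ψ ∘ χ)(9) = φ(ψ(χ(9))). χ(9) = 2, then ψ(2) = 9, then φ(9) = 8, so the result is 8.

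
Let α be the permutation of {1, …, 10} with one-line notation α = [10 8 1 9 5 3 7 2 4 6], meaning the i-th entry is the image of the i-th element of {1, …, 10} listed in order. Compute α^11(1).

3

Tracing 1 → 10 → … returns to 1 after 4 steps, so 1 lies in a 4-cycle (1 10 6 3).
On a 4-cycle, α^4 is the identity, so α^11 = α^3 there (11 ≡ 3 mod 4).
Stepping 3 places around the cycle: 1 → 10 → 6 → 3.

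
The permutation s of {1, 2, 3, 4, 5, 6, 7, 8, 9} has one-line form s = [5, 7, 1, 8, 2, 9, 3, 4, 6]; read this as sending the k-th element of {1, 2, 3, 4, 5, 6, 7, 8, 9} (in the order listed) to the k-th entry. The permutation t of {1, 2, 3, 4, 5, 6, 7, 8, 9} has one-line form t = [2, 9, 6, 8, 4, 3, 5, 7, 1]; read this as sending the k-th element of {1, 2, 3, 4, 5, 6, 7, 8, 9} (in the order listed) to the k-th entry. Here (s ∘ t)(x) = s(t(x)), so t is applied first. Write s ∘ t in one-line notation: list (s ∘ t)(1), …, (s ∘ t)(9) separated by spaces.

7 6 9 4 8 1 2 3 5

Chase each element through t then s: 1 → 2 → 7; 2 → 9 → 6; 3 → 6 → 9; 4 → 8 → 4; 5 → 4 → 8; 6 → 3 → 1; 7 → 5 → 2; 8 → 7 → 3; 9 → 1 → 5.
So s ∘ t in one-line form is 7 6 9 4 8 1 2 3 5.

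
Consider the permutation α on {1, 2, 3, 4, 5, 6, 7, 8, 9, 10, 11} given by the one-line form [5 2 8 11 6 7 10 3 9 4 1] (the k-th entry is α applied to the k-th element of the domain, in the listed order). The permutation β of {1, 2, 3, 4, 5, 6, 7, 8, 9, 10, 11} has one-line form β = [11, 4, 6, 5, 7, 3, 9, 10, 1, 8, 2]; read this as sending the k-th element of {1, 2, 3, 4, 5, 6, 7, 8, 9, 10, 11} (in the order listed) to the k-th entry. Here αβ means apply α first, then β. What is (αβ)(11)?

11

(αβ)(11) = β(α(11)). α(11) = 1, then β(1) = 11. So (αβ)(11) = 11.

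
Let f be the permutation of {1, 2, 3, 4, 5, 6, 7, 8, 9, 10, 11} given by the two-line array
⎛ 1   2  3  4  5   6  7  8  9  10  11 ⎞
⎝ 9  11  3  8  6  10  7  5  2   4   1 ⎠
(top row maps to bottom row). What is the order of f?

20

The disjoint-cycle form of f has cycle lengths 5, 4, 1, 1.
Since disjoint cycles commute, ord(f) = lcm(5, 4) = 20.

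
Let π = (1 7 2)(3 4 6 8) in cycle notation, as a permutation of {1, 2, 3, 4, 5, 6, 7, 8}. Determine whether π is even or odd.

The cycle lengths are 4, 3, 1.
A cycle is odd iff its length is even; π has 1 even-length cycle, so sgn(π) = (−1)^1 and π is odd.

odd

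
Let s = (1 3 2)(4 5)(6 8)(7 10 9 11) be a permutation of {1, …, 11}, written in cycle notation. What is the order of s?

The cycle type of s is (4, 3, 2, 2).
The order of s is the least common multiple of its cycle lengths: lcm(4, 3, 2, 2) = 12.

12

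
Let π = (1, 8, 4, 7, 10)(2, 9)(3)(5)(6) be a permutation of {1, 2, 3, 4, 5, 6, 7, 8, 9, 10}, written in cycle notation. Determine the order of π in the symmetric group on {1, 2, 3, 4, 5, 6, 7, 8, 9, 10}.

10

The cycle type of π is (5, 2, 1, 1, 1).
The order is lcm(5, 2) = 10.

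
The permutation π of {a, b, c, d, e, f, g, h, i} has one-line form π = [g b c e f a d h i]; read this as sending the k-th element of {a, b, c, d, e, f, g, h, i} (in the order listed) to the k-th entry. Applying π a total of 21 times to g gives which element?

d

Tracing g → d → … returns to g after 5 steps, so g lies in a 5-cycle (a g d e f).
Since the cycle has length 5, π^21 acts on it the same as π^1 (21 mod 5 = 1).
Stepping 1 place around the cycle: g → d.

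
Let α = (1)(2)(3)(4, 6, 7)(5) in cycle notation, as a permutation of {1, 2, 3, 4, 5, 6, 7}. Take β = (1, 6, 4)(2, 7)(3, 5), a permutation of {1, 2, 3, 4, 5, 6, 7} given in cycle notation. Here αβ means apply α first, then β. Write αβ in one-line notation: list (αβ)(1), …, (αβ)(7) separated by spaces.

6 7 5 4 3 2 1

(αβ)(x) = β(α(x)). Computing each image: β(α(1)) = β(1) = 6, β(α(2)) = β(2) = 7, β(α(3)) = β(3) = 5, β(α(4)) = β(6) = 4, β(α(5)) = β(5) = 3, β(α(6)) = β(7) = 2, β(α(7)) = β(4) = 1.
Hence αβ = [6 7 5 4 3 2 1].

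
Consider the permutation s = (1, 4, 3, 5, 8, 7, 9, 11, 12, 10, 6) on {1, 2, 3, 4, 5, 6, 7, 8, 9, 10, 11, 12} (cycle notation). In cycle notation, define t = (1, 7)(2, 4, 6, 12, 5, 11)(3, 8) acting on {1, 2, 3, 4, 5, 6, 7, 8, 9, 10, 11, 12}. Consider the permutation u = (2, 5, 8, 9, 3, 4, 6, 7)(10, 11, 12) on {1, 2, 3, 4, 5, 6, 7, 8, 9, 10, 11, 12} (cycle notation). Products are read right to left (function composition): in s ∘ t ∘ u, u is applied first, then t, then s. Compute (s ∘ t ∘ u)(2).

Chase 2: u(2) = 5; t(5) = 11; s(11) = 12. Hence (s ∘ t ∘ u)(2) = 12.

12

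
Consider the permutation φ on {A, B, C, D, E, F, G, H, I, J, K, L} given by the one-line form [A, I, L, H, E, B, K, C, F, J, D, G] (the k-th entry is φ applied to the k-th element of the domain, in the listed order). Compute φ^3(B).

Tracing B → I → … returns to B after 3 steps, so B lies in a 3-cycle (B, I, F).
Powers repeat with period 3 on this cycle, and 3 mod 3 = 0, so φ^3(B) = φ^0(B).
So φ^3(B) = B.

B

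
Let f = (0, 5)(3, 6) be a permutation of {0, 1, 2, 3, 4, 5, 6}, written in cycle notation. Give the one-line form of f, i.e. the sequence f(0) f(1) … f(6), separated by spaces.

Image by image: 0↦5, 1↦1, 2↦2, 3↦6, 4↦4, 5↦0, 6↦3.
Listing these in domain order gives 5 1 2 6 4 0 3.

5 1 2 6 4 0 3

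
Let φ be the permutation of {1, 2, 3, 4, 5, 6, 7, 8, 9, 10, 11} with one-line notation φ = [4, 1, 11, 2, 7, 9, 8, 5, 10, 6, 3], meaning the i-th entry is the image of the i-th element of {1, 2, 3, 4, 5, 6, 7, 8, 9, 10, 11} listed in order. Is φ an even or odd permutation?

odd

In disjoint-cycle form the cycle lengths are 3, 3, 3, 2.
A cycle is odd iff its length is even; φ has 1 even-length cycle, so sgn(φ) = (−1)^1 and φ is odd.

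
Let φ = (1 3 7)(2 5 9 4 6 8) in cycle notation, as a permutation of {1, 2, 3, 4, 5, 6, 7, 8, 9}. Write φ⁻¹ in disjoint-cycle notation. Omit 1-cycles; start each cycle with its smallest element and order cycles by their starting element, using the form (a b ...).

(1 7 3)(2 8 6 4 9 5)

Inverting a permutation written in cycle notation just reverses the order within every cycle.
Reversing each cycle of φ and rotating so the smallest element leads gives (1 7 3)(2 8 6 4 9 5).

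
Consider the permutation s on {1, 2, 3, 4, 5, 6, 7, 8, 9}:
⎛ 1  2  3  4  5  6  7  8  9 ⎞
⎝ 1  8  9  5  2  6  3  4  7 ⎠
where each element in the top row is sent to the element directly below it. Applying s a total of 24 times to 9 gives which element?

9

Tracing 9 → 7 → … returns to 9 after 3 steps, so 9 lies in a 3-cycle (3 9 7).
Since the cycle has length 3, s^24 acts on it the same as s^0 (24 mod 3 = 0).
So s^24(9) = 9.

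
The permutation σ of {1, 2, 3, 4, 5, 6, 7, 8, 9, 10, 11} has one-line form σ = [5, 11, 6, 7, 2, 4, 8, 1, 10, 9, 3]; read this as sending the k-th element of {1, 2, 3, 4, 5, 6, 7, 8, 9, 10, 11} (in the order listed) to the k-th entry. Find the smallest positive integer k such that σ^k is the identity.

18

Writing σ as disjoint cycles, the cycle lengths are 9, 2.
The order of σ is the least common multiple of its cycle lengths: lcm(9, 2) = 18.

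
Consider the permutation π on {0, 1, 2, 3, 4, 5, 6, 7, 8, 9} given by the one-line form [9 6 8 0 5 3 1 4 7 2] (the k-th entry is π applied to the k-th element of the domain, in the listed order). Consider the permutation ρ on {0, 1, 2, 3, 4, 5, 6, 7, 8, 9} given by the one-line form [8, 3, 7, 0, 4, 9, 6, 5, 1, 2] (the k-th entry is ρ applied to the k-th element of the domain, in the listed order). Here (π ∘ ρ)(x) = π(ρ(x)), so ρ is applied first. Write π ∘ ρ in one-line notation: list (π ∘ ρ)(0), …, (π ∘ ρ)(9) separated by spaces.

(π ∘ ρ)(x) = π(ρ(x)). Computing each image: π(ρ(0)) = π(8) = 7, π(ρ(1)) = π(3) = 0, π(ρ(2)) = π(7) = 4, π(ρ(3)) = π(0) = 9, π(ρ(4)) = π(4) = 5, π(ρ(5)) = π(9) = 2, π(ρ(6)) = π(6) = 1, π(ρ(7)) = π(5) = 3, π(ρ(8)) = π(1) = 6, π(ρ(9)) = π(2) = 8.
Hence π ∘ ρ = [7 0 4 9 5 2 1 3 6 8].

7 0 4 9 5 2 1 3 6 8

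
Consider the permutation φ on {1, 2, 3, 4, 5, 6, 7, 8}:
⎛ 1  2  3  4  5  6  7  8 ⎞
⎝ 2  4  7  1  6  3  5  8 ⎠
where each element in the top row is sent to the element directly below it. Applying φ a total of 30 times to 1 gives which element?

Tracing 1 → 2 → … returns to 1 after 3 steps, so 1 lies in a 3-cycle (1, 2, 4).
On a 3-cycle, φ^3 is the identity, so φ^30 = φ^0 there (30 ≡ 0 mod 3).
So φ^30(1) = 1.

1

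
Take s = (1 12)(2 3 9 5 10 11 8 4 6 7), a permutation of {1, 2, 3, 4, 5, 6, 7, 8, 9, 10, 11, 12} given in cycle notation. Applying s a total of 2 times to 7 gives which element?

3

7 lies in the 10-cycle (2 3 9 5 10 11 8 4 6 7).
Stepping 2 places around the cycle: 7 → 2 → 3.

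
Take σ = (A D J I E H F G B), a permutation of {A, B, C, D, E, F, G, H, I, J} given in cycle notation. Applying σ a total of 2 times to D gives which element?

D lies in the 9-cycle (A D J I E H F G B).
Advancing 2 steps from D: D → J → I.

I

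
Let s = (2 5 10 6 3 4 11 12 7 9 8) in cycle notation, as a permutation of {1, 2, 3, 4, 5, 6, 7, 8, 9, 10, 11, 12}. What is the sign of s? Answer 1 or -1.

The cycle lengths are 11, 1.
A cycle is odd iff its length is even; s has 0 even-length cycles, so sgn(s) = (−1)^0 and s is even.

1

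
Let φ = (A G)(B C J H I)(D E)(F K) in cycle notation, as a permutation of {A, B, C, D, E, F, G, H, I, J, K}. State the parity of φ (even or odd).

The cycle lengths are 5, 2, 2, 2.
A cycle is odd iff its length is even; φ has 3 even-length cycles, so sgn(φ) = (−1)^3 and φ is odd.

odd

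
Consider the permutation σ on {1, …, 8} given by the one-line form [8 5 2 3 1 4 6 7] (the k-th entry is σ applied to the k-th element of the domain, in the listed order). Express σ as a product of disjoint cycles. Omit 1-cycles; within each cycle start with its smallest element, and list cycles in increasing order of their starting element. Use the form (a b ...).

From 1: 1 → 8 → 7 → 6 → 4 → 3 → 2 → 5 → 1, closing the cycle (1 8 7 6 4 3 2 5).
Repeating from the next unused element and collecting all non-trivial cycles gives (1 8 7 6 4 3 2 5).

(1 8 7 6 4 3 2 5)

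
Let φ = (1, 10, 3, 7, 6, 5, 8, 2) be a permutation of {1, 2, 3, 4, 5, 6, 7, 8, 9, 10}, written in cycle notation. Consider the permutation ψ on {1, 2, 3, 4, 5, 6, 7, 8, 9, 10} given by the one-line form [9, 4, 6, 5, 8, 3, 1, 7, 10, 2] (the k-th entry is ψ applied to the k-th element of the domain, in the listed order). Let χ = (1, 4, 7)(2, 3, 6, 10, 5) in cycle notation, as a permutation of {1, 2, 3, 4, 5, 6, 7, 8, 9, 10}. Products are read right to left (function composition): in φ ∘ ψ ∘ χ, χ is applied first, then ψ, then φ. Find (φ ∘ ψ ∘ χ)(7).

9

Chase 7: χ(7) = 1; ψ(1) = 9; φ(9) = 9. Hence (φ ∘ ψ ∘ χ)(7) = 9.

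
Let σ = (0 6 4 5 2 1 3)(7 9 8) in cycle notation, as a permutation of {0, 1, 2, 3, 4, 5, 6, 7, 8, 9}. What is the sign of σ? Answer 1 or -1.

The cycle lengths are 7, 3.
A cycle is odd iff its length is even; σ has 0 even-length cycles, so sgn(σ) = (−1)^0 and σ is even.

1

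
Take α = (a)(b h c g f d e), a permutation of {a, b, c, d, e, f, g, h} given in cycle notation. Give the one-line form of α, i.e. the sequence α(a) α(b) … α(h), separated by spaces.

a h g e b d f c

Reading each image from the cycles: a↦a, b↦h, c↦g, d↦e, e↦b, f↦d, g↦f, h↦c.
Listing these in domain order gives a h g e b d f c.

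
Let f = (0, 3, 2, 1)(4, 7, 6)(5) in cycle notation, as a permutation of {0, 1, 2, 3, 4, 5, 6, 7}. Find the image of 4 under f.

In the cycle (4, 7, 6), 4 is followed by 7, so f(4) = 7.

7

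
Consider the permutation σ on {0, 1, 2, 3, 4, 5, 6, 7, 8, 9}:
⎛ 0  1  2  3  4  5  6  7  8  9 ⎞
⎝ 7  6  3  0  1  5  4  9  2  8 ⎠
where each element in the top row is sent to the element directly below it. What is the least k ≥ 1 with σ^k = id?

The disjoint-cycle form of σ has cycle lengths 6, 3, 1.
The order of σ is the least common multiple of its cycle lengths: lcm(6, 3) = 6.

6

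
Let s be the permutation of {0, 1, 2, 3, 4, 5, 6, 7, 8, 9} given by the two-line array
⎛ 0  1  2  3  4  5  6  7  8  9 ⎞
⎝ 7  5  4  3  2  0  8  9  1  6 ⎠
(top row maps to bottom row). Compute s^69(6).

9

Tracing 6 → 8 → … returns to 6 after 7 steps, so 6 lies in a 7-cycle (0 7 9 6 8 1 5).
Powers repeat with period 7 on this cycle, and 69 mod 7 = 6, so s^69(6) = s^6(6).
Stepping 6 places around the cycle: 6 → 8 → 1 → 5 → 0 → 7 → 9.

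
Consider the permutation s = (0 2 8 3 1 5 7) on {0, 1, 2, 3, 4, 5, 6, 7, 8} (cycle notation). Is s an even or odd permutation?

The cycle lengths are 7, 1, 1.
A cycle of length ℓ contributes ℓ−1 transpositions, so s is a product of 6 transpositions — even.

even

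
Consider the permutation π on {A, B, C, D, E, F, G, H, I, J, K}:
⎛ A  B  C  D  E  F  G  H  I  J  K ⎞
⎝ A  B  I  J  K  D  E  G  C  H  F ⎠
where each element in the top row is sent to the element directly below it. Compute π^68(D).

Tracing D → J → … returns to D after 7 steps, so D lies in a 7-cycle (D J H G E K F).
Since the cycle has length 7, π^68 acts on it the same as π^5 (68 mod 7 = 5).
Advancing 5 steps from D: D → J → H → G → E → K.

K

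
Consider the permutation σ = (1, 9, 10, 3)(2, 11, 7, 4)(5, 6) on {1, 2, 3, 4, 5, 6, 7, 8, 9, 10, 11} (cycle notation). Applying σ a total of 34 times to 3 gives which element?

3 lies in the 4-cycle (1, 9, 10, 3).
Powers repeat with period 4 on this cycle, and 34 mod 4 = 2, so σ^34(3) = σ^2(3).
Advancing 2 steps from 3: 3 → 1 → 9.

9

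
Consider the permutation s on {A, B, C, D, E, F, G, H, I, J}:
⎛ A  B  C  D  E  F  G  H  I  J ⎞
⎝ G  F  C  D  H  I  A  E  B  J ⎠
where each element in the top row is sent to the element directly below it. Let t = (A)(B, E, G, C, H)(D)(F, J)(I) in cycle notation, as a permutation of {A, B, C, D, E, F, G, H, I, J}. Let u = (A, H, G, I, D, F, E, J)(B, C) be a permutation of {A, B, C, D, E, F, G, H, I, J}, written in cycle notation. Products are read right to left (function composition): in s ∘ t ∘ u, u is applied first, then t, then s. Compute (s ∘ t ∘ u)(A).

F

Chase A: u(A) = H; t(H) = B; s(B) = F. Hence (s ∘ t ∘ u)(A) = F.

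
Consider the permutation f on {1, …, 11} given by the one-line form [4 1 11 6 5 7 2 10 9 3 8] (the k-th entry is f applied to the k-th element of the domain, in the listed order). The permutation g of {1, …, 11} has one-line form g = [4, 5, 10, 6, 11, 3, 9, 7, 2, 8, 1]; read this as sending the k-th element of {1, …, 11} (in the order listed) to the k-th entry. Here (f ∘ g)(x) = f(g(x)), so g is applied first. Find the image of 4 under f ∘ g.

7

g(4) = 6, then f(6) = 7; composing gives (f ∘ g)(4) = 7.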